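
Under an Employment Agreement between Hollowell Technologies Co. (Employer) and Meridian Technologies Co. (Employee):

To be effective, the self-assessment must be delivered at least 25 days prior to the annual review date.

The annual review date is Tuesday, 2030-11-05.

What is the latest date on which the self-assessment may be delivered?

2030-11-05 minus 25 days is 2030-10-11.

2030-10-11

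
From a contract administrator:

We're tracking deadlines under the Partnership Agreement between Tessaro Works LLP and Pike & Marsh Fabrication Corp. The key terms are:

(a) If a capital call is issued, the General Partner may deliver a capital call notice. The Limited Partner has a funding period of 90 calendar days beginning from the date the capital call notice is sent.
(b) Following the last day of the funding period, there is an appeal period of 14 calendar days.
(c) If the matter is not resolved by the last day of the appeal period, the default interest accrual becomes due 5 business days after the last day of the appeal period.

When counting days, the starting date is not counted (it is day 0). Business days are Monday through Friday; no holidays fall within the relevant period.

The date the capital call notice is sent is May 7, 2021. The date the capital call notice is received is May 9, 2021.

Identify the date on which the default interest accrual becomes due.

Aug 26, 2021

The last day of the funding period: 90 calendar days after May 7, 2021 is Aug 5, 2021.
The last day of the appeal period: 14 calendar days after Aug 5, 2021 is Aug 19, 2021.
The date on which the default interest accrual becomes due: counting 5 business days from Thursday, Aug 19, 2021 (Aug 20, Aug 23, Aug 24, Aug 25, Aug 26, skipping weekends) reaches Thursday, Aug 26, 2021.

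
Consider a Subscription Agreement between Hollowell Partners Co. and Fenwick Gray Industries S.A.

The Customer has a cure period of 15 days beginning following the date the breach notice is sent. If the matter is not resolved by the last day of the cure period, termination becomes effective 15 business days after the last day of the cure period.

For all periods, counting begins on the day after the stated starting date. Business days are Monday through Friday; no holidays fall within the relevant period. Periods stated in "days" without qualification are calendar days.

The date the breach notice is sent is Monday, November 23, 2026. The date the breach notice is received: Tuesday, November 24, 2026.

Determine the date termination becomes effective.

The last day of the cure period: 15 calendar days after November 23, 2026 is December 8, 2026.
The date termination becomes effective: 15 business days after Tuesday, December 8, 2026, skipping weekends — Dec 9, Dec 10, Dec 11, Dec 14, …, Dec 25, Dec 28, Dec 29 — lands on Tuesday, December 29, 2026.

December 29, 2026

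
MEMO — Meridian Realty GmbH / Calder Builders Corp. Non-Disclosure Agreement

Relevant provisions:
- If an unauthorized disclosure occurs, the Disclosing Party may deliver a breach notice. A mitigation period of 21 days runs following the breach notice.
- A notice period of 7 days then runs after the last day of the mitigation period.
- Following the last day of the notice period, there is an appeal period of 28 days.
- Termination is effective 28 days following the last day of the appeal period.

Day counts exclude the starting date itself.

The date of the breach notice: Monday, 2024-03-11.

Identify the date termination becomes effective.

2024-06-03

Adding 21 calendar days to 2024-03-11 gives 2024-04-01, which is the last day of the mitigation period.
The last day of the notice period: 7 calendar days after 2024-04-01 is 2024-04-08.
The last day of the appeal period: 2024-04-08 + 28 days = 2024-05-06.
The date termination becomes effective: 28 calendar days after 2024-05-06 is 2024-06-03.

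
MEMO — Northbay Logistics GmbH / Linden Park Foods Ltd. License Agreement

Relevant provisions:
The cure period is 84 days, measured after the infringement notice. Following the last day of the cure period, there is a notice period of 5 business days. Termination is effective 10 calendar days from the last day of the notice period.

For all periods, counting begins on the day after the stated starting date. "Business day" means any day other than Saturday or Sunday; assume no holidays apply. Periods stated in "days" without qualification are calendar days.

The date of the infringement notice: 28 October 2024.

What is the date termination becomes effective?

Adding 84 calendar days to 28 October 2024 gives 20 January 2025, which is the last day of the cure period.
From Monday, 20 January 2025, 5 business days (Jan 21, Jan 22, Jan 23, Jan 24, Jan 27, skipping weekends) brings us to Monday, 27 January 2025, which is the last day of the notice period.
The date termination becomes effective: 27 January 2025 + 10 days = 6 February 2025.

6 February 2025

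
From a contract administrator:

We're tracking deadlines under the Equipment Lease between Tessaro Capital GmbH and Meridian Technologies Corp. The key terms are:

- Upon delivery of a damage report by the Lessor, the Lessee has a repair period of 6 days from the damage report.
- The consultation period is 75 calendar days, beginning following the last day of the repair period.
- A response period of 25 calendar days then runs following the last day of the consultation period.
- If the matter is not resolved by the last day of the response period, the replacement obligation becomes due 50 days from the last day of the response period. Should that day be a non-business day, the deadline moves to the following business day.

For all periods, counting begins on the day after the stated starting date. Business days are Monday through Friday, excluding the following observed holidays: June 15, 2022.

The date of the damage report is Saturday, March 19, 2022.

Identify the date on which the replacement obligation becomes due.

August 22, 2022

The last day of the repair period: March 19, 2022 + 6 days = March 25, 2022.
The last day of the consultation period: 75 calendar days after March 25, 2022 is June 8, 2022.
The last day of the response period: 25 calendar days after June 8, 2022 is July 3, 2022.
The date on which the replacement obligation becomes due: July 3, 2022 + 50 days = August 22, 2022. August 22, 2022 is a Monday and is not a listed holiday, so no roll-forward applies.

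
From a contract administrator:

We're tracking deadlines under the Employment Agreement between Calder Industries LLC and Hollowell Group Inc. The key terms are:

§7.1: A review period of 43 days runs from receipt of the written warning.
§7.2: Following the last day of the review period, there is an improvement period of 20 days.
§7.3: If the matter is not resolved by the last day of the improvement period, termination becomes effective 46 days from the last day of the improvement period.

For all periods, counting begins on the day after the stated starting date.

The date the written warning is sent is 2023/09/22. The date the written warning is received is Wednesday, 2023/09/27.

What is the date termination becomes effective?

2024/01/14

Adding 43 calendar days to 2023/09/27 gives 2023/11/09, which is the last day of the review period.
The last day of the improvement period: 2023/11/09 + 20 days = 2023/11/29.
The date termination becomes effective: 46 calendar days after 2023/11/29 is 2024/01/14.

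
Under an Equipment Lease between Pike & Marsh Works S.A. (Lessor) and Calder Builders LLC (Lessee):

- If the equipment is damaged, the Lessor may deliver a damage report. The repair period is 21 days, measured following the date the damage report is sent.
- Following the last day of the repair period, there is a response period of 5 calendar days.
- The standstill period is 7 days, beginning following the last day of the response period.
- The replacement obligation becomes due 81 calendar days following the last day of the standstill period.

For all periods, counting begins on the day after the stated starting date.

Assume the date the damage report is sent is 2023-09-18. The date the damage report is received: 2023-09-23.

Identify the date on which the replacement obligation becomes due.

The last day of the repair period: 2023-09-18 + 21 days = 2023-10-09.
Adding 5 calendar days to 2023-10-09 gives 2023-10-14, which is the last day of the response period.
Adding 7 calendar days to 2023-10-14 gives 2023-10-21, which is the last day of the standstill period.
The date on which the replacement obligation becomes due: 81 calendar days after 2023-10-21 is 2024-01-10.

2024-01-10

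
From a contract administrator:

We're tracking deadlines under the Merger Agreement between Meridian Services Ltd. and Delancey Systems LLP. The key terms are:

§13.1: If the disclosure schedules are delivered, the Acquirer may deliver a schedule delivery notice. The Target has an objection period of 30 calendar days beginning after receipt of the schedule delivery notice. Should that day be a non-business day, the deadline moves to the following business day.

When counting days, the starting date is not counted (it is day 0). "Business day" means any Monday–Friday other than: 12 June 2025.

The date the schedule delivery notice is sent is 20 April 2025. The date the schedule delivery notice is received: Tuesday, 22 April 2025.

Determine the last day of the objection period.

22 May 2025

The last day of the objection period: 30 calendar days after 22 April 2025 is 22 May 2025. 22 May 2025 is a Thursday and is not a listed holiday, so no roll-forward applies.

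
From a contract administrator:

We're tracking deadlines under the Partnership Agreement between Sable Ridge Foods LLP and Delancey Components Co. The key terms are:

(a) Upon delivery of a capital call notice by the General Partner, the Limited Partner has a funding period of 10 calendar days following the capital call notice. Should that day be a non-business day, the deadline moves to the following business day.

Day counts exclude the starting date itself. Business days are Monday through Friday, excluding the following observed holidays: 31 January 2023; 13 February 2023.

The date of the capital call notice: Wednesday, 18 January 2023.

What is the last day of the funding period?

30 January 2023

Adding 10 calendar days to 18 January 2023 gives 28 January 2023, which is the last day of the funding period. That falls on a Saturday, so it rolls to the next business day, Monday, 30 January 2023.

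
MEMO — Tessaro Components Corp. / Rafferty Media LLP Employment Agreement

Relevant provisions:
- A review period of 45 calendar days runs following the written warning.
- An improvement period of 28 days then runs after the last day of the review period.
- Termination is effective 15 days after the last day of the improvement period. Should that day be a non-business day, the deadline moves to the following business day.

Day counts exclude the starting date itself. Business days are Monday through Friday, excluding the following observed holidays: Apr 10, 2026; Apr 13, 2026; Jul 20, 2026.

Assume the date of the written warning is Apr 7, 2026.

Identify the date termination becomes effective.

Jul 6, 2026

The last day of the review period: 45 calendar days after Apr 7, 2026 is May 22, 2026.
The last day of the improvement period: 28 calendar days after May 22, 2026 is Jun 19, 2026.
The date termination becomes effective: 15 calendar days after Jun 19, 2026 is Jul 4, 2026. That falls on a Saturday, so it rolls to the next business day, Monday, Jul 6, 2026.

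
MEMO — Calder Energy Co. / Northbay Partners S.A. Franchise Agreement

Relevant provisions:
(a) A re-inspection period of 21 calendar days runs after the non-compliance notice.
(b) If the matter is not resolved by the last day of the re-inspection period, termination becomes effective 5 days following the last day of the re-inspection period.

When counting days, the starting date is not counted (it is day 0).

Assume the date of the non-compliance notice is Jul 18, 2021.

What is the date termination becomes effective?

Aug 13, 2021

The last day of the re-inspection period: 21 calendar days after Jul 18, 2021 is Aug 8, 2021.
Adding 5 calendar days to Aug 8, 2021 gives Aug 13, 2021, which is the date termination becomes effective.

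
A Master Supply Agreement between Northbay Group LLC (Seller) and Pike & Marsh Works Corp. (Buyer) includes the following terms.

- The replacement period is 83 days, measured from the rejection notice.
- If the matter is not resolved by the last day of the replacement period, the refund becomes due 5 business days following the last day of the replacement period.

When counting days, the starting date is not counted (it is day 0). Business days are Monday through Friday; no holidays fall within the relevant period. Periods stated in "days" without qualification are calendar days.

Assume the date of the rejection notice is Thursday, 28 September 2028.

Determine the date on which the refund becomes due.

Adding 83 calendar days to 28 September 2028 gives 20 December 2028, which is the last day of the replacement period.
The date on which the refund becomes due: counting 5 business days from Wednesday, 20 December 2028 (Dec 21, Dec 22, Dec 25, Dec 26, Dec 27, skipping weekends) reaches Wednesday, 27 December 2028.

27 December 2028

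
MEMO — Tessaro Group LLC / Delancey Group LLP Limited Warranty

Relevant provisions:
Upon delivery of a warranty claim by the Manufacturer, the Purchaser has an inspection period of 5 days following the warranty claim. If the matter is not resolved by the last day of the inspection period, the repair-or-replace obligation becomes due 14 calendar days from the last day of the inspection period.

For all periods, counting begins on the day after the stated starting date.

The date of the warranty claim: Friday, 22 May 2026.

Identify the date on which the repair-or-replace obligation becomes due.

Adding 5 calendar days to 22 May 2026 gives 27 May 2026, which is the last day of the inspection period.
The date on which the repair-or-replace obligation becomes due: 27 May 2026 + 14 days = 10 June 2026.

10 June 2026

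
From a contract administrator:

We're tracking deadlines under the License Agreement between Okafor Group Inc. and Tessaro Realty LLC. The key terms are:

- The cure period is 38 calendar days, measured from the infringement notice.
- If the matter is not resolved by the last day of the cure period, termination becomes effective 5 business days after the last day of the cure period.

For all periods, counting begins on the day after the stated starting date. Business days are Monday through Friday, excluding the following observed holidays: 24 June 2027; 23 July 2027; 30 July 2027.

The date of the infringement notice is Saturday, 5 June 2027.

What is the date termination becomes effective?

The last day of the cure period: 38 calendar days after 5 June 2027 is 13 July 2027.
From Tuesday, 13 July 2027, 5 business days (Jul 14, Jul 15, Jul 16, Jul 19, Jul 20, skipping weekends) brings us to Tuesday, 20 July 2027, which is the date termination becomes effective.

20 July 2027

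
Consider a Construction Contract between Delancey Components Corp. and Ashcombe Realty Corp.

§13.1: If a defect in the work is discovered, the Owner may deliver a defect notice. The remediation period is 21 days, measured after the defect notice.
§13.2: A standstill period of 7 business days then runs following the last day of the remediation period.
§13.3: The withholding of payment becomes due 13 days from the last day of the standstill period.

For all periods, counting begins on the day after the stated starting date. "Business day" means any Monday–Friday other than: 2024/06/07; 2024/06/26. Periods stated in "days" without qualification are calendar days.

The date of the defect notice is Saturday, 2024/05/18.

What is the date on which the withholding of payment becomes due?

2024/07/01

Adding 21 calendar days to 2024/05/18 gives 2024/06/08, which is the last day of the remediation period.
The last day of the standstill period: 7 business days after Saturday, 2024/06/08, skipping weekends — Jun 10, Jun 11, Jun 12, Jun 13, Jun 14, Jun 17, Jun 18 — lands on Tuesday, 2024/06/18.
The date on which the withholding of payment becomes due: 2024/06/18 + 13 days = 2024/07/01.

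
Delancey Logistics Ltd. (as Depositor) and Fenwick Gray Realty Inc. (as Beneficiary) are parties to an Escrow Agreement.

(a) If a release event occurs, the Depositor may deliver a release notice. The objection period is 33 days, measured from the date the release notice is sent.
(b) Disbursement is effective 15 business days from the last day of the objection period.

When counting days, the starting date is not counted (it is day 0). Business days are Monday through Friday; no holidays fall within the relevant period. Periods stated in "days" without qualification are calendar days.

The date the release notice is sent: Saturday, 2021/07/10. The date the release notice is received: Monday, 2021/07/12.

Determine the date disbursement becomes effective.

Adding 33 calendar days to 2021/07/10 gives 2021/08/12, which is the last day of the objection period.
From Thursday, 2021/08/12, 15 business days (Aug 13, Aug 16, Aug 17, Aug 18, …, Aug 31, Sep 1, Sep 2, skipping weekends) brings us to Thursday, 2021/09/02, which is the date disbursement becomes effective.

2021/09/02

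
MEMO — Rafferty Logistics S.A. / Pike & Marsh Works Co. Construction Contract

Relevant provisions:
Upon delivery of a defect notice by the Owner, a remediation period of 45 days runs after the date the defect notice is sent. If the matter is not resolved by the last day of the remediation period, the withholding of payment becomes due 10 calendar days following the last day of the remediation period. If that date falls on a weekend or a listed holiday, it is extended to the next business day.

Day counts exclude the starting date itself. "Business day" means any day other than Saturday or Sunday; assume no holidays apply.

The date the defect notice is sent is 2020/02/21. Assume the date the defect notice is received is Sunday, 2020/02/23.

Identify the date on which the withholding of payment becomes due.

2020/04/16

The last day of the remediation period: 2020/02/21 + 45 days = 2020/04/06.
The date on which the withholding of payment becomes due: 10 calendar days after 2020/04/06 is 2020/04/16. 2020/04/16 is a Thursday, so no roll-forward applies.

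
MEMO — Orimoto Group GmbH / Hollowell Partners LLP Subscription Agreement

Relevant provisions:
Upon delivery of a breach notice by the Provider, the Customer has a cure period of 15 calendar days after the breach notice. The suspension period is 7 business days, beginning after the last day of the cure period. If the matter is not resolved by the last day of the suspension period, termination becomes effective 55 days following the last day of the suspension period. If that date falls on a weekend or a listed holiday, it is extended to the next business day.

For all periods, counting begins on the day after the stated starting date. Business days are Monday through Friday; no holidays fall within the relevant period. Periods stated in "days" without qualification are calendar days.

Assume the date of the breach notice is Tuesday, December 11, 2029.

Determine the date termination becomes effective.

Adding 15 calendar days to December 11, 2029 gives December 26, 2029, which is the last day of the cure period.
The last day of the suspension period: 7 business days after Wednesday, December 26, 2029, skipping weekends — Dec 27, Dec 28, Dec 31, Jan 1, Jan 2, Jan 3, Jan 4 — lands on Friday, January 4, 2030.
Adding 55 calendar days to January 4, 2030 gives February 28, 2030, which is the date termination becomes effective. February 28, 2030 is a Thursday, so no roll-forward applies.

February 28, 2030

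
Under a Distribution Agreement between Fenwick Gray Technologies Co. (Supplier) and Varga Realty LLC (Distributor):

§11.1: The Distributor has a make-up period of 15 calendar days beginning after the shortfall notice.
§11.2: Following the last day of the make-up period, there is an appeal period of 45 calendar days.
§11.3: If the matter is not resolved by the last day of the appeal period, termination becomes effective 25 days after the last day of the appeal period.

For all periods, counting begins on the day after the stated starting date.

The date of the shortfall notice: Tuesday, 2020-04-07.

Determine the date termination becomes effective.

Adding 15 calendar days to 2020-04-07 gives 2020-04-22, which is the last day of the make-up period.
The last day of the appeal period: 2020-04-22 + 45 days = 2020-06-06.
The date termination becomes effective: 2020-06-06 + 25 days = 2020-07-01.

2020-07-01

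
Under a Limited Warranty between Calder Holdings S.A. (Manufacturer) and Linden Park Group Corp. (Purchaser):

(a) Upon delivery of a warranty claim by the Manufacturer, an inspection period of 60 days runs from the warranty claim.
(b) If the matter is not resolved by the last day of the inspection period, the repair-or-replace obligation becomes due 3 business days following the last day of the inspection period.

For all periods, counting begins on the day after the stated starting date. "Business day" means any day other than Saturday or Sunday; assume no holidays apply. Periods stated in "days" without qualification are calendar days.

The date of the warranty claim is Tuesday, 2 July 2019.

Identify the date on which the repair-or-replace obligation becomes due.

4 September 2019

The last day of the inspection period: 60 calendar days after 2 July 2019 is 31 August 2019.
The date on which the repair-or-replace obligation becomes due: 3 business days after Saturday, 31 August 2019, skipping weekends — Sep 2, Sep 3, Sep 4 — lands on Wednesday, 4 September 2019.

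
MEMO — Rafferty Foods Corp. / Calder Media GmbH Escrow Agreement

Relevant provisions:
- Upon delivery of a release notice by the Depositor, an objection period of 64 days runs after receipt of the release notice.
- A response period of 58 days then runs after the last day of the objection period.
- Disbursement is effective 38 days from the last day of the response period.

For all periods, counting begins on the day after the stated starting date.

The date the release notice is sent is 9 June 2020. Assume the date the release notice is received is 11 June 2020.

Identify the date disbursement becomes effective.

18 November 2020

The last day of the objection period: 11 June 2020 + 64 days = 14 August 2020.
The last day of the response period: 14 August 2020 + 58 days = 11 October 2020.
Adding 38 calendar days to 11 October 2020 gives 18 November 2020, which is the date disbursement becomes effective.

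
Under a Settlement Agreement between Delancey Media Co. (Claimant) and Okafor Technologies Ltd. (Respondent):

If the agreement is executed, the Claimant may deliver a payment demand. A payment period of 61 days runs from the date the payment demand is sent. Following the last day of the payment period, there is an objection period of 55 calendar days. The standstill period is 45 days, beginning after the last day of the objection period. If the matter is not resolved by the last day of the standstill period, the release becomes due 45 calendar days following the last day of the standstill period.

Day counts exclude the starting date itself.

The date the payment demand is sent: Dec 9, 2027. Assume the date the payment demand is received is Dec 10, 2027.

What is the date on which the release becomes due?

Jul 2, 2028

The last day of the payment period: 61 calendar days after Dec 9, 2027 is Feb 8, 2028.
Adding 55 calendar days to Feb 8, 2028 gives Apr 3, 2028, which is the last day of the objection period.
The last day of the standstill period: 45 calendar days after Apr 3, 2028 is May 18, 2028.
Adding 45 calendar days to May 18, 2028 gives Jul 2, 2028, which is the date on which the release becomes due.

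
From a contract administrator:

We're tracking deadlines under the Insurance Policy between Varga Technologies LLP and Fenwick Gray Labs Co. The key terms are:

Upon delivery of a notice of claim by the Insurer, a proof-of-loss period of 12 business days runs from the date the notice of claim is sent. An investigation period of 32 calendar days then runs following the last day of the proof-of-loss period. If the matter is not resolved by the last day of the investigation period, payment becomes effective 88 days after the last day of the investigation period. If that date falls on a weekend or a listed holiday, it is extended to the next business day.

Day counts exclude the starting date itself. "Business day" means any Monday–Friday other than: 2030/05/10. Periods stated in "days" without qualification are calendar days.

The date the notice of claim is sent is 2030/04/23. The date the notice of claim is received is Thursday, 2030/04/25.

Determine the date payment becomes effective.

From Tuesday, 2030/04/23, 12 business days (Apr 24, Apr 25, Apr 26, Apr 29, …, May 7, May 8, May 9, skipping weekends) brings us to Thursday, 2030/05/09, which is the last day of the proof-of-loss period.
The last day of the investigation period: 32 calendar days after 2030/05/09 is 2030/06/10.
The date payment becomes effective: 2030/06/10 + 88 days = 2030/09/06. 2030/09/06 is a Friday and is not a listed holiday, so no roll-forward applies.

2030/09/06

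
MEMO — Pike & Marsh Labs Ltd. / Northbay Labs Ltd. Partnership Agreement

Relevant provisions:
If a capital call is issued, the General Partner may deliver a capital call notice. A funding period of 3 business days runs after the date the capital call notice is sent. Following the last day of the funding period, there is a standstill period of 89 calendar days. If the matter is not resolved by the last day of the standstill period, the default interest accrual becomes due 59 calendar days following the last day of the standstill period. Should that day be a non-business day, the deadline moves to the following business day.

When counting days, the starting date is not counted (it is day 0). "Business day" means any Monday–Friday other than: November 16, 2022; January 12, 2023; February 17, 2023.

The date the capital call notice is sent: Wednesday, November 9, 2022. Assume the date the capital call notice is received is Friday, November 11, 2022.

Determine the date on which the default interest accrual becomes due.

April 11, 2023

From Wednesday, November 9, 2022, 3 business days (Nov 10, Nov 11, Nov 14, skipping weekends) brings us to Monday, November 14, 2022, which is the last day of the funding period.
The last day of the standstill period: November 14, 2022 + 89 days = February 11, 2023.
The date on which the default interest accrual becomes due: February 11, 2023 + 59 days = April 11, 2023. April 11, 2023 is a Tuesday and is not a listed holiday, so no roll-forward applies.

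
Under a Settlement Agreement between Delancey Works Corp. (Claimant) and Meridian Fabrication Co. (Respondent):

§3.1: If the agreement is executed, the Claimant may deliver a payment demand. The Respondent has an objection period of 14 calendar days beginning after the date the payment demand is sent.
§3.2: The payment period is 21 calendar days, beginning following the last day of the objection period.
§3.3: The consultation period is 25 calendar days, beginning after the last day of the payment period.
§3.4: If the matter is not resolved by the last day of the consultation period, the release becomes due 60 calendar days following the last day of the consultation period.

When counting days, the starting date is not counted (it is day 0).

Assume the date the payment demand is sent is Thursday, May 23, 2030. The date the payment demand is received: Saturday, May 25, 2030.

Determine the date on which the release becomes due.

The last day of the objection period: May 23, 2030 + 14 days = Jun 6, 2030.
Adding 21 calendar days to Jun 6, 2030 gives Jun 27, 2030, which is the last day of the payment period.
Adding 25 calendar days to Jun 27, 2030 gives Jul 22, 2030, which is the last day of the consultation period.
The date on which the release becomes due: Jul 22, 2030 + 60 days = Sep 20, 2030.

Sep 20, 2030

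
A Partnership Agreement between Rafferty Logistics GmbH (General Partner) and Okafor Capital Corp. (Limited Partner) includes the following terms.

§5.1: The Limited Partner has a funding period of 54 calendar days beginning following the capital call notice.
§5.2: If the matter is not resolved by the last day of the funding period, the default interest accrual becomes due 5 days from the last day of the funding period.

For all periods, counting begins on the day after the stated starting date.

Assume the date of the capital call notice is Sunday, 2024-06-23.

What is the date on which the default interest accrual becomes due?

2024-08-21

The last day of the funding period: 54 calendar days after 2024-06-23 is 2024-08-16.
Adding 5 calendar days to 2024-08-16 gives 2024-08-21, which is the date on which the default interest accrual becomes due.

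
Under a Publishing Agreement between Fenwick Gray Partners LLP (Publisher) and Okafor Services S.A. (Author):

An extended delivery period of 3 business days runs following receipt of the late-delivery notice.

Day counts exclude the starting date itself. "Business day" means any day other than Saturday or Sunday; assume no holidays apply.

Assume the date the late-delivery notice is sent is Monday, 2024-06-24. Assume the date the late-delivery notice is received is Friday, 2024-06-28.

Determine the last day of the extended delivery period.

From Friday, 2024-06-28, 3 business days (Jul 1, Jul 2, Jul 3, skipping weekends) brings us to Wednesday, 2024-07-03, which is the last day of the extended delivery period.

2024-07-03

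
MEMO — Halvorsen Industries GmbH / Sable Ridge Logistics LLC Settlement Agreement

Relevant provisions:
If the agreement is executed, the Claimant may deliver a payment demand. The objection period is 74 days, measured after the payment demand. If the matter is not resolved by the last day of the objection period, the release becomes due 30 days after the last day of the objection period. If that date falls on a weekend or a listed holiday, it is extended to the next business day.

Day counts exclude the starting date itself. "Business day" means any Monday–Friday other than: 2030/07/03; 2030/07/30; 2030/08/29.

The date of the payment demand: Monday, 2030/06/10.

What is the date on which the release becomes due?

2030/09/23

Adding 74 calendar days to 2030/06/10 gives 2030/08/23, which is the last day of the objection period.
The date on which the release becomes due: 30 calendar days after 2030/08/23 is 2030/09/22. That falls on a Sunday, so it rolls to the next business day, Monday, 2030/09/23.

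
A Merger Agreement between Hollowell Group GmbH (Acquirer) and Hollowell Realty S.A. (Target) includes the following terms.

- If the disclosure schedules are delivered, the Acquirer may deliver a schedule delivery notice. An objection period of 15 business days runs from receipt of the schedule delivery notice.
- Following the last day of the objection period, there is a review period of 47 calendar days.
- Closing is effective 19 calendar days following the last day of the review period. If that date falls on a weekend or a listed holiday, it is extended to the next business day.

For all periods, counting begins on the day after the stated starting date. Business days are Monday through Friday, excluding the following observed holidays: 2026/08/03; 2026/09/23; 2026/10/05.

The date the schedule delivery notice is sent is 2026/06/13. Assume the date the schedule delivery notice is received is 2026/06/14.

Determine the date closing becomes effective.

2026/09/07

From Sunday, 2026/06/14, 15 business days (Jun 15, Jun 16, Jun 17, Jun 18, …, Jul 1, Jul 2, Jul 3, skipping weekends) brings us to Friday, 2026/07/03, which is the last day of the objection period.
The last day of the review period: 47 calendar days after 2026/07/03 is 2026/08/19.
Adding 19 calendar days to 2026/08/19 gives 2026/09/07, which is the date closing becomes effective. 2026/09/07 is a Monday and is not a listed holiday, so no roll-forward applies.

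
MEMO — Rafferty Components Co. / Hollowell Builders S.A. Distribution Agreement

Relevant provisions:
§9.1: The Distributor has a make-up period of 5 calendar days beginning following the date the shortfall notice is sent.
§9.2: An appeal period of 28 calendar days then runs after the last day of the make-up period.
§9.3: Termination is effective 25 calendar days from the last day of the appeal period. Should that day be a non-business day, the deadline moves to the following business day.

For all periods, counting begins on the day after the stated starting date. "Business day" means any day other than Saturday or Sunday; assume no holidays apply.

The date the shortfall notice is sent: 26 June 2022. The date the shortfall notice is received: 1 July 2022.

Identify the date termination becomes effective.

Adding 5 calendar days to 26 June 2022 gives 1 July 2022, which is the last day of the make-up period.
The last day of the appeal period: 1 July 2022 + 28 days = 29 July 2022.
The date termination becomes effective: 29 July 2022 + 25 days = 23 August 2022. 23 August 2022 is a Tuesday, so no roll-forward applies.

23 August 2022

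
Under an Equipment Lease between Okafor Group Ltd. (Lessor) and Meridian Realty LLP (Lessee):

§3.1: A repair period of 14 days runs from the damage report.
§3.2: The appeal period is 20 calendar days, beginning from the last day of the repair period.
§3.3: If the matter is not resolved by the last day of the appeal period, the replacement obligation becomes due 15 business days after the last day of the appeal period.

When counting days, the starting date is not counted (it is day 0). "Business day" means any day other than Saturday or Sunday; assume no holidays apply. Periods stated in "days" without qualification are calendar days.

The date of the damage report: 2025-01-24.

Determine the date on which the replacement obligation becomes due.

The last day of the repair period: 14 calendar days after 2025-01-24 is 2025-02-07.
The last day of the appeal period: 20 calendar days after 2025-02-07 is 2025-02-27.
The date on which the replacement obligation becomes due: counting 15 business days from Thursday, 2025-02-27 (Feb 28, Mar 3, Mar 4, Mar 5, …, Mar 18, Mar 19, Mar 20, skipping weekends) reaches Thursday, 2025-03-20.

2025-03-20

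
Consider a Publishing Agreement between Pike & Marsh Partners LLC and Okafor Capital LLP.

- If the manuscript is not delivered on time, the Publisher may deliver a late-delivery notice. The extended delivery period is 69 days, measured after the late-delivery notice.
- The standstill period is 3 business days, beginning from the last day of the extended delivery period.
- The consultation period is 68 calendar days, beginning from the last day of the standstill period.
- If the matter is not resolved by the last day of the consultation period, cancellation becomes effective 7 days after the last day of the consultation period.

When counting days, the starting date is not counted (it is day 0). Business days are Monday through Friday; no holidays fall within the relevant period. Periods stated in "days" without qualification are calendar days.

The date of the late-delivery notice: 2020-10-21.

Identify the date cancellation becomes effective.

2021-03-17

The last day of the extended delivery period: 2020-10-21 + 69 days = 2020-12-29.
From Tuesday, 2020-12-29, 3 business days (Dec 30, Dec 31, Jan 1, skipping weekends) brings us to Friday, 2021-01-01, which is the last day of the standstill period.
The last day of the consultation period: 68 calendar days after 2021-01-01 is 2021-03-10.
The date cancellation becomes effective: 2021-03-10 + 7 days = 2021-03-17.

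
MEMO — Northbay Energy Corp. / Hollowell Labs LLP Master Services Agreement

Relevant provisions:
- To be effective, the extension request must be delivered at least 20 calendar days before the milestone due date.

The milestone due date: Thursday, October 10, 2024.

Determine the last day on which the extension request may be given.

Counting back 20 calendar days from October 10, 2024 gives September 20, 2024.

September 20, 2024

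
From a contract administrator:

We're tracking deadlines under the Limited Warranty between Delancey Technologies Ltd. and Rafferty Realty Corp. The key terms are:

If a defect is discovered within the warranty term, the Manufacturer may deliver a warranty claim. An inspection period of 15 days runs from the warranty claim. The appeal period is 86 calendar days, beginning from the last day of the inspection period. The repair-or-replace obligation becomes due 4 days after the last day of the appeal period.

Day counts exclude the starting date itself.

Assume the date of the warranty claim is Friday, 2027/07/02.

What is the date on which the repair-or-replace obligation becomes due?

Adding 15 calendar days to 2027/07/02 gives 2027/07/17, which is the last day of the inspection period.
Adding 86 calendar days to 2027/07/17 gives 2027/10/11, which is the last day of the appeal period.
The date on which the repair-or-replace obligation becomes due: 2027/10/11 + 4 days = 2027/10/15.

2027/10/15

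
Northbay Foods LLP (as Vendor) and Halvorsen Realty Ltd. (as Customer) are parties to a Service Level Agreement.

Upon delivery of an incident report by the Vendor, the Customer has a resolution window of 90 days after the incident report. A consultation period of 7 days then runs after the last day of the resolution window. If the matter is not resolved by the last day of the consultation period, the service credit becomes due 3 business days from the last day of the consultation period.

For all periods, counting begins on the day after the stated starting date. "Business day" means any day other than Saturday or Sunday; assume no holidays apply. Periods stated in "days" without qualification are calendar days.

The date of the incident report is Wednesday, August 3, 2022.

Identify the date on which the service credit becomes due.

Adding 90 calendar days to August 3, 2022 gives November 1, 2022, which is the last day of the resolution window.
Adding 7 calendar days to November 1, 2022 gives November 8, 2022, which is the last day of the consultation period.
The date on which the service credit becomes due: 3 business days after Tuesday, November 8, 2022, skipping weekends — Nov 9, Nov 10, Nov 11 — lands on Friday, November 11, 2022.

November 11, 2022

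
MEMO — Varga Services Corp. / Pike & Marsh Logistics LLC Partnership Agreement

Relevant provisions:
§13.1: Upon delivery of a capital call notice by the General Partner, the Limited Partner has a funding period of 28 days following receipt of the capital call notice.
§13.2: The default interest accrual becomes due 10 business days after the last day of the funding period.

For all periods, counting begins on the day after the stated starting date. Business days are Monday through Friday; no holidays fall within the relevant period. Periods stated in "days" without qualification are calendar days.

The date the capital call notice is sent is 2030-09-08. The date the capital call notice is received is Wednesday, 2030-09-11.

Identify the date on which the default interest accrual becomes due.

2030-10-23

Adding 28 calendar days to 2030-09-11 gives 2030-10-09, which is the last day of the funding period.
The date on which the default interest accrual becomes due: 10 business days after Wednesday, 2030-10-09, skipping weekends — Oct 10, Oct 11, Oct 14, Oct 15, Oct 16, Oct 17, Oct 18, Oct 21, Oct 22, Oct 23 — lands on Wednesday, 2030-10-23.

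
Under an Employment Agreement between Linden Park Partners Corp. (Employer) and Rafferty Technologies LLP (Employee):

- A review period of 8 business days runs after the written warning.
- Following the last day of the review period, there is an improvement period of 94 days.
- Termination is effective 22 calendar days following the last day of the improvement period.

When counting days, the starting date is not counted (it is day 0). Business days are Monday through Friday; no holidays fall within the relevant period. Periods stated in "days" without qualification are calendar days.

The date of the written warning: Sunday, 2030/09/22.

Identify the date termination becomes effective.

The last day of the review period: 8 business days after Sunday, 2030/09/22, skipping weekends — Sep 23, Sep 24, Sep 25, Sep 26, Sep 27, Sep 30, Oct 1, Oct 2 — lands on Wednesday, 2030/10/02.
Adding 94 calendar days to 2030/10/02 gives 2031/01/04, which is the last day of the improvement period.
Adding 22 calendar days to 2031/01/04 gives 2031/01/26, which is the date termination becomes effective.

2031/01/26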